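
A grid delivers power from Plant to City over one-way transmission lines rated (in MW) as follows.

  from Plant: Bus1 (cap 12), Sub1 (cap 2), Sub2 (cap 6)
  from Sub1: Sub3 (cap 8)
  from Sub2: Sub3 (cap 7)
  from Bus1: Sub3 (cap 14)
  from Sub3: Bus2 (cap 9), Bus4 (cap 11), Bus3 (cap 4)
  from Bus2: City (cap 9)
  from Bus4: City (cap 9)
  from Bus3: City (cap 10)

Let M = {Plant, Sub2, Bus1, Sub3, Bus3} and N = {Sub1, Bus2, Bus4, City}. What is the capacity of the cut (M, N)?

Edges leaving {Plant, Sub2, Bus1, Sub3, Bus3}: Plant→Sub1 (2), Sub3→Bus2 (9), Sub3→Bus4 (11), Bus3→City (10).
Cut capacity = 2 + 9 + 11 + 10 = 32.

32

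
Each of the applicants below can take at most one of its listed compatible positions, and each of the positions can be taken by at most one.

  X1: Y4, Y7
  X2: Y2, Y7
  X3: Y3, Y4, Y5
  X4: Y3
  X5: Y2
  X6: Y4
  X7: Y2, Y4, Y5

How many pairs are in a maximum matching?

5

Unit-capacity flow: source→left, listed edges, right→sink; max matching = max flow.
Augmenting path X1→Y4 (+1); matched 1.
Augmenting path X2→Y2 (+1); matched 2.
Augmenting path X3→Y3 (+1); matched 3.
Augmenting path X7→Y5 (+1); matched 4.
Augmenting path X5→Y2→X2→Y7 (+1); matched 5.
No augmenting path remains; maximum matching = 5.
König certificate: {Y2, Y3, Y4, Y5, Y7} is a vertex cover of size 5 (every listed pair touches it), so no matching can be larger.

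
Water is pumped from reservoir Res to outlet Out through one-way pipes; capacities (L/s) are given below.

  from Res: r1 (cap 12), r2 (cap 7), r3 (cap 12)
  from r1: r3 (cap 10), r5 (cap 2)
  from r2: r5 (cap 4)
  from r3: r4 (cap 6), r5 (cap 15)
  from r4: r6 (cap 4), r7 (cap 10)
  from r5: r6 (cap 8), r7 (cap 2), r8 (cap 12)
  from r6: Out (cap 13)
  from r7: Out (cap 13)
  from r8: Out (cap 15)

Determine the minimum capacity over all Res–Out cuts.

Augment Res→r1→r5→r6→Out: bottleneck 2, flow now 2.
Augment Res→r2→r5→r6→Out: bottleneck 4, flow now 6.
Augment Res→r3→r4→r6→Out: bottleneck 4, flow now 10.
Augment Res→r3→r4→r7→Out: bottleneck 2, flow now 12.
Augment Res→r3→r5→r6→Out: bottleneck 2, flow now 14.
Augment Res→r3→r5→r7→Out: bottleneck 2, flow now 16.
Augment Res→r3→r5→r8→Out: bottleneck 2, flow now 18.
Augment Res→r1→r3→r5→r8→Out: bottleneck 9, flow now 27.
No augmenting path remains; maximum flow = 27.
By max-flow min-cut, the minimum cut capacity equals the max flow.
In the residual graph, reachable from Res: {Res, r1, r2, r3}.
Min-cut edges: r1→r5 (2), r2→r5 (4), r3→r4 (6), r3→r5 (15); capacity 2 + 4 + 6 + 15 = 27.

27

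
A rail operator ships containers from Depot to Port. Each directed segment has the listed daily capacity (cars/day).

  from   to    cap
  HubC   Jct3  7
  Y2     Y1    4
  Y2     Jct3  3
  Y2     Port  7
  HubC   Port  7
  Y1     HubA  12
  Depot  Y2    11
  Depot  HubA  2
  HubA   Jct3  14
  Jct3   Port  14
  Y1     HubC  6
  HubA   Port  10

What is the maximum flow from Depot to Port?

Augment Depot→Y2→Port: bottleneck 7, flow now 7.
Augment Depot→HubA→Port: bottleneck 2, flow now 9.
Augment Depot→Y2→Jct3→Port: bottleneck 3, flow now 12.
Augment Depot→Y2→Y1→HubC→Port: bottleneck 1, flow now 13.
No augmenting path remains; maximum flow = 13.
In the residual graph, reachable from Depot: {Depot}.
Min-cut edges: Depot→Y2 (11), Depot→HubA (2); capacity 11 + 2 = 13.
This cut is saturated, so no flow can exceed 13.

13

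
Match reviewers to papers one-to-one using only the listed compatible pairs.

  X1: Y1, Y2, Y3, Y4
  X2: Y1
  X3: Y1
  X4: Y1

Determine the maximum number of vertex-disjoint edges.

2

Unit-capacity flow: source→left, listed edges, right→sink; max matching = max flow.
Augmenting path X1→Y1 (+1); matched 1.
Augmenting path X2→Y1→X1→Y2 (+1); matched 2.
No augmenting path remains; maximum matching = 2.
König certificate: {X1, Y1} is a vertex cover of size 2 (every listed pair touches it), so no matching can be larger.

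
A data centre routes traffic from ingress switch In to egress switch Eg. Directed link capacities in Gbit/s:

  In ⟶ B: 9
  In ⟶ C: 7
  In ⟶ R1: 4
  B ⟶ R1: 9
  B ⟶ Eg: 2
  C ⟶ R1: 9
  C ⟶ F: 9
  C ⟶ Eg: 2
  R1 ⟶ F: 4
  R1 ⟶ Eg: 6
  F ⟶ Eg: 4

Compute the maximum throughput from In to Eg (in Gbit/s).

14

Augment In→B→Eg: bottleneck 2, flow now 2.
Augment In→C→Eg: bottleneck 2, flow now 4.
Augment In→R1→Eg: bottleneck 4, flow now 8.
Augment In→B→R1→Eg: bottleneck 2, flow now 10.
Augment In→C→F→Eg: bottleneck 4, flow now 14.
No augmenting path remains; maximum flow = 14.
In the residual graph, reachable from In: {In, B, C, R1, F}.
Min-cut edges: B→Eg (2), C→Eg (2), R1→Eg (6), F→Eg (4); capacity 2 + 2 + 6 + 4 = 14.
This cut is saturated, so no flow can exceed 14.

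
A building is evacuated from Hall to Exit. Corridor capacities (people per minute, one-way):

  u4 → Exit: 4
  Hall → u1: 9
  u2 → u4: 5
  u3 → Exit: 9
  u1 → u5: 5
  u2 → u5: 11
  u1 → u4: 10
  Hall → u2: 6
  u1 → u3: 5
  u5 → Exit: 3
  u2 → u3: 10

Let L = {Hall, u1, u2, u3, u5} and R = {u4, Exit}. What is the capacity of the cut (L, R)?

Edges leaving {Hall, u1, u2, u3, u5}: u1→u4 (10), u2→u4 (5), u3→Exit (9), u5→Exit (3).
Cut capacity = 10 + 5 + 9 + 3 = 27.

27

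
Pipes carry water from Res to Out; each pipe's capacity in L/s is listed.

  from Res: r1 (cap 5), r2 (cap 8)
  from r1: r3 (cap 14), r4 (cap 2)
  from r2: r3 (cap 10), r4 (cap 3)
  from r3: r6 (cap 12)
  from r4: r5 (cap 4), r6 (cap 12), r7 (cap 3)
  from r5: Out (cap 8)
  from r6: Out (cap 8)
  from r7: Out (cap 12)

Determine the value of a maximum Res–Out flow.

Augment Res→r1→r3→r6→Out: bottleneck 5, flow now 5.
Augment Res→r2→r3→r6→Out: bottleneck 3, flow now 8.
Augment Res→r2→r4→r5→Out: bottleneck 3, flow now 11.
Augment Res→r2→r3→r1→r4→r5→Out: bottleneck 1, flow now 12. (uses reverse residual edge)
Augment Res→r2→r3→r1→r4→r7→Out: bottleneck 1, flow now 13. (uses reverse residual edge)
No augmenting path remains; maximum flow = 13.
In the residual graph, reachable from Res: {Res}.
Min-cut edges: Res→r1 (5), Res→r2 (8); capacity 5 + 8 = 13.
This cut is saturated, so no flow can exceed 13.

13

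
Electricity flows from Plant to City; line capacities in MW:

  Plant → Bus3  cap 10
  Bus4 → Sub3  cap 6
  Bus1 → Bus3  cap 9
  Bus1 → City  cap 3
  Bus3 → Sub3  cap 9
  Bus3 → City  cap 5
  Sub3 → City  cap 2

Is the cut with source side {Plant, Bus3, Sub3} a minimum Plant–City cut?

Given cut capacity: 5 + 2 = 7.
Augment Plant→Bus3→City: bottleneck 5, flow now 5.
Augment Plant→Bus3→Sub3→City: bottleneck 2, flow now 7.
No augmenting path remains; maximum flow = 7.
Cut capacity 7 equals the max flow, so it is a minimum cut.

Yes — it is a minimum cut (capacity 7).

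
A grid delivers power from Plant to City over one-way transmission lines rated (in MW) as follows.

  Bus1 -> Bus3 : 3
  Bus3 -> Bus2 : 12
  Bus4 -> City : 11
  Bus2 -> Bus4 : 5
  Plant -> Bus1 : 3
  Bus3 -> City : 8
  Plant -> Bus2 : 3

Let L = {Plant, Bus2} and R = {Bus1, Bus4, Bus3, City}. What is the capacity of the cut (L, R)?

8

Edges leaving {Plant, Bus2}: Plant→Bus1 (3), Bus2→Bus4 (5).
Cut capacity = 3 + 5 = 8.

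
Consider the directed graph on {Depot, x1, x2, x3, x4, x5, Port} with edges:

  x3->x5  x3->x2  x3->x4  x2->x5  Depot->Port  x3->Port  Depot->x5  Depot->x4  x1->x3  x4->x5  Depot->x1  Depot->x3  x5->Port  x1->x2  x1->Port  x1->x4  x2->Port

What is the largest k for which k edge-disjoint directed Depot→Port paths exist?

Assign every edge capacity 1; by Menger, the answer equals the max flow.
Path Depot→Port (+1); total 1.
Path Depot→x1→Port (+1); total 2.
Path Depot→x3→Port (+1); total 3.
Path Depot→x5→Port (+1); total 4.
No residual Depot→Port path; max flow = 4.
Certifying cut of size 4: {Depot→Port, Depot→x1, Depot→x3, x5→Port}.

4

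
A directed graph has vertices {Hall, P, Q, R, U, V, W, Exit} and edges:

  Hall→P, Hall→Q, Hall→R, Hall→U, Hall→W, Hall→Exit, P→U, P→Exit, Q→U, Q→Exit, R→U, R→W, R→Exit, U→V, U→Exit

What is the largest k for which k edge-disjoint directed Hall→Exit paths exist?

Assign every edge capacity 1; by Menger, the answer equals the max flow.
Path Hall→Exit (+1); total 1.
Path Hall→P→Exit (+1); total 2.
Path Hall→Q→Exit (+1); total 3.
Path Hall→R→Exit (+1); total 4.
Path Hall→U→Exit (+1); total 5.
No residual Hall→Exit path; max flow = 5.
Certifying cut of size 5: {Hall→Exit, Hall→P, Hall→Q, Hall→R, Hall→U}.

5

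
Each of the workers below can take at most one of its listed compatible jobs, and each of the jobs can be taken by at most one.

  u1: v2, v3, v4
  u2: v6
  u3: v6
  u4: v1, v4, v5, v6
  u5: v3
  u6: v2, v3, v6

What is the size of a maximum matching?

5

Unit-capacity flow: source→left, listed edges, right→sink; max matching = max flow.
Augmenting path u1→v2 (+1); matched 1.
Augmenting path u2→v6 (+1); matched 2.
Augmenting path u4→v1 (+1); matched 3.
Augmenting path u5→v3 (+1); matched 4.
Augmenting path u6→v2→u1→v4 (+1); matched 5.
No augmenting path remains; maximum matching = 5.
König certificate: {u1, u4, u5, u6, v6} is a vertex cover of size 5 (every listed pair touches it), so no matching can be larger.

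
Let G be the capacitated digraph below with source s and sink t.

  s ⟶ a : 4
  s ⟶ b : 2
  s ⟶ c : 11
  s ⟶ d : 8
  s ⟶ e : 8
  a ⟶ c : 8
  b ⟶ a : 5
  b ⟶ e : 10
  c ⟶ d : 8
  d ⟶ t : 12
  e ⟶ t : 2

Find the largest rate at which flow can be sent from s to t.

14

Augment s→d→t: bottleneck 8, flow now 8.
Augment s→e→t: bottleneck 2, flow now 10.
Augment s→c→d→t: bottleneck 4, flow now 14.
No augmenting path remains; maximum flow = 14.
In the residual graph, reachable from s: {s, a, b, c, d, e}.
Min-cut edges: d→t (12), e→t (2); capacity 12 + 2 = 14.
This cut is saturated, so no flow can exceed 14.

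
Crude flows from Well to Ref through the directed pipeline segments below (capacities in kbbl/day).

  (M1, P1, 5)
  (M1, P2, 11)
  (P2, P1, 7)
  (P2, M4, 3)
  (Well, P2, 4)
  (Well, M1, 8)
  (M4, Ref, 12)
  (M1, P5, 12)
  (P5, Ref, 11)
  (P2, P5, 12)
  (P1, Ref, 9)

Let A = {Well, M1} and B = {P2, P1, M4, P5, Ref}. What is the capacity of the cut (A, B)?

Edges leaving {Well, M1}: Well→P2 (4), M1→P2 (11), M1→P1 (5), M1→P5 (12).
Cut capacity = 4 + 11 + 5 + 12 = 32.

32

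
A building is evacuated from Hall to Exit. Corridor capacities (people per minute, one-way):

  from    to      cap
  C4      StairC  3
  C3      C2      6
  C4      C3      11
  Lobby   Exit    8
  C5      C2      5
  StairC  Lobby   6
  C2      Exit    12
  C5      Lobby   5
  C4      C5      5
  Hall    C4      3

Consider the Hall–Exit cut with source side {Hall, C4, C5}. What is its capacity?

24

Edges leaving {Hall, C4, C5}: C4→C3 (11), C4→StairC (3), C5→Lobby (5), C5→C2 (5).
Cut capacity = 11 + 3 + 5 + 5 = 24.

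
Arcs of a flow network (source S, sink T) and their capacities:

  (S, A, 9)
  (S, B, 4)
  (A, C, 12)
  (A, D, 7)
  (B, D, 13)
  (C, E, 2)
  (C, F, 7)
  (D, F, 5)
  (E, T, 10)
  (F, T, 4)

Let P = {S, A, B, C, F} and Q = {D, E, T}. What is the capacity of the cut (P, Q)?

26

Edges leaving {S, A, B, C, F}: A→D (7), B→D (13), C→E (2), F→T (4).
Cut capacity = 7 + 13 + 2 + 4 = 26.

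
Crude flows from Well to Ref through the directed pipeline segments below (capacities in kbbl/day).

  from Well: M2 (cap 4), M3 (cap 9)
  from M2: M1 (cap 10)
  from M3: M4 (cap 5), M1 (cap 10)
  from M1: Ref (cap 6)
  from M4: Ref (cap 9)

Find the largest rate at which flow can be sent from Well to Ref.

Augment Well→M2→M1→Ref: bottleneck 4, flow now 4.
Augment Well→M3→M1→Ref: bottleneck 2, flow now 6.
Augment Well→M3→M4→Ref: bottleneck 5, flow now 11.
No augmenting path remains; maximum flow = 11.
In the residual graph, reachable from Well: {Well, M2, M3, M1}.
Min-cut edges: M3→M4 (5), M1→Ref (6); capacity 5 + 6 = 11.
This cut is saturated, so no flow can exceed 11.

11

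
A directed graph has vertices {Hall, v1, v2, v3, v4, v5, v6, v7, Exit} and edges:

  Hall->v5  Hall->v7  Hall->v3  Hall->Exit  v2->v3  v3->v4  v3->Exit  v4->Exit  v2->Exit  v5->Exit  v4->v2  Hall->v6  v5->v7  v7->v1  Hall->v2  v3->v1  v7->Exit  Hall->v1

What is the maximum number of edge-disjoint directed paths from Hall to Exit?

5

Assign every edge capacity 1; by Menger, the answer equals the max flow.
Path Hall→Exit (+1); total 1.
Path Hall→v2→Exit (+1); total 2.
Path Hall→v3→Exit (+1); total 3.
Path Hall→v5→Exit (+1); total 4.
Path Hall→v7→Exit (+1); total 5.
No residual Hall→Exit path; max flow = 5.
Certifying cut of size 5: {Hall→Exit, Hall→v2, Hall→v3, Hall→v5, Hall→v7}.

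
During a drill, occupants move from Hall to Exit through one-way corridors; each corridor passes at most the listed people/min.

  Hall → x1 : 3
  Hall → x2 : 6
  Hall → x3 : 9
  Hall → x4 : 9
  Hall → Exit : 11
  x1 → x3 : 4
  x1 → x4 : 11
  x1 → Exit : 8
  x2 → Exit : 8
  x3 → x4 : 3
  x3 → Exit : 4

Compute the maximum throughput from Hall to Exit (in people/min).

24

Augment Hall→Exit: bottleneck 11, flow now 11.
Augment Hall→x1→Exit: bottleneck 3, flow now 14.
Augment Hall→x2→Exit: bottleneck 6, flow now 20.
Augment Hall→x3→Exit: bottleneck 4, flow now 24.
No augmenting path remains; maximum flow = 24.
In the residual graph, reachable from Hall: {Hall, x3, x4}.
Min-cut edges: Hall→x1 (3), Hall→x2 (6), Hall→Exit (11), x3→Exit (4); capacity 3 + 6 + 11 + 4 = 24.
This cut is saturated, so no flow can exceed 24.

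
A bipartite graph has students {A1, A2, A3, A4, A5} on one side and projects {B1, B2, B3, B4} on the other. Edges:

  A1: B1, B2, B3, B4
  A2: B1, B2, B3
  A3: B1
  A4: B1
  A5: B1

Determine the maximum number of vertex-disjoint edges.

3

Unit-capacity flow: source→left, listed edges, right→sink; max matching = max flow.
Augmenting path A1→B1 (+1); matched 1.
Augmenting path A2→B2 (+1); matched 2.
Augmenting path A3→B1→A1→B3 (+1); matched 3.
No augmenting path remains; maximum matching = 3.
König certificate: {A1, A2, B1} is a vertex cover of size 3 (every listed pair touches it), so no matching can be larger.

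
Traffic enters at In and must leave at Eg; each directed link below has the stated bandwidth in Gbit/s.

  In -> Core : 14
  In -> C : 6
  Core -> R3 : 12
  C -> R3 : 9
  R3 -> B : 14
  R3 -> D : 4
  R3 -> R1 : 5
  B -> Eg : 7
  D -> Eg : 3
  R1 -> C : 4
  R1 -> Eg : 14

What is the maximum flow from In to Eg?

Augment In→Core→R3→B→Eg: bottleneck 7, flow now 7.
Augment In→Core→R3→D→Eg: bottleneck 3, flow now 10.
Augment In→Core→R3→R1→Eg: bottleneck 2, flow now 12.
Augment In→C→R3→R1→Eg: bottleneck 3, flow now 15.
No augmenting path remains; maximum flow = 15.
In the residual graph, reachable from In: {In, Core, C, R3, B, D}.
Min-cut edges: R3→R1 (5), B→Eg (7), D→Eg (3); capacity 5 + 7 + 3 = 15.
This cut is saturated, so no flow can exceed 15.

15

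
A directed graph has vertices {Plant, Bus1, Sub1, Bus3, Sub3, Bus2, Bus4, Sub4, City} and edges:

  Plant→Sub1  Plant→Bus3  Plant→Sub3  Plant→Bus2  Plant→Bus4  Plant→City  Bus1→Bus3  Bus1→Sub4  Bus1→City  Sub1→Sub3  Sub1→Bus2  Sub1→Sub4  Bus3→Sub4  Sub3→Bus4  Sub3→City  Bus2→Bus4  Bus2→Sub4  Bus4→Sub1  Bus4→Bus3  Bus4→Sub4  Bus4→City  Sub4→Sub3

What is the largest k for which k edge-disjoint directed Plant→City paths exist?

3

Assign every edge capacity 1; by Menger, the answer equals the max flow.
Path Plant→City (+1); total 1.
Path Plant→Sub3→City (+1); total 2.
Path Plant→Bus4→City (+1); total 3.
No residual Plant→City path; max flow = 3.
Certifying cut of size 3: {Bus4→City, Plant→City, Sub3→City}.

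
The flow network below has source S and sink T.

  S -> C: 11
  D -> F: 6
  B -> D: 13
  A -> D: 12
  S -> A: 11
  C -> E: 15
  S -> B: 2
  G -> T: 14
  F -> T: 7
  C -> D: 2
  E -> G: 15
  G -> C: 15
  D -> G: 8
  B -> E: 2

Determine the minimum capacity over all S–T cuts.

Augment S→A→D→F→T: bottleneck 6, flow now 6.
Augment S→A→D→G→T: bottleneck 5, flow now 11.
Augment S→B→D→G→T: bottleneck 2, flow now 13.
Augment S→C→D→G→T: bottleneck 1, flow now 14.
Augment S→C→E→G→T: bottleneck 6, flow now 20.
No augmenting path remains; maximum flow = 20.
By max-flow min-cut, the minimum cut capacity equals the max flow.
In the residual graph, reachable from S: {S, A, B, C, D, E, G}.
Min-cut edges: D→F (6), G→T (14); capacity 6 + 14 = 20.

20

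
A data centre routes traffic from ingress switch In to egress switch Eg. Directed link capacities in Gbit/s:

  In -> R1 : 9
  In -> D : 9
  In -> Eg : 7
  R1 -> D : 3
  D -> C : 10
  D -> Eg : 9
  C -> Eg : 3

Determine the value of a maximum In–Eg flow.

Augment In→Eg: bottleneck 7, flow now 7.
Augment In→D→Eg: bottleneck 9, flow now 16.
Augment In→R1→D→C→Eg: bottleneck 3, flow now 19.
No augmenting path remains; maximum flow = 19.
In the residual graph, reachable from In: {In, R1}.
Min-cut edges: In→D (9), In→Eg (7), R1→D (3); capacity 9 + 7 + 3 = 19.
This cut is saturated, so no flow can exceed 19.

19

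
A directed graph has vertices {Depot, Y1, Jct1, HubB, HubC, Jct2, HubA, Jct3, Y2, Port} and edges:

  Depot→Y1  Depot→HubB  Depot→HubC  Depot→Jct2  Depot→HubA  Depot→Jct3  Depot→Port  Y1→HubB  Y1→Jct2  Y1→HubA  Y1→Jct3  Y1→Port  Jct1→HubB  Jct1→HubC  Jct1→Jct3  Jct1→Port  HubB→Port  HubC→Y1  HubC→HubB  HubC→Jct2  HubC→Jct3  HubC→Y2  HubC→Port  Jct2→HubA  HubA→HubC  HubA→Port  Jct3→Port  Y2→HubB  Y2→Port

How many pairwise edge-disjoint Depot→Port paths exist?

7

Assign every edge capacity 1; by Menger, the answer equals the max flow.
Path Depot→Port (+1); total 1.
Path Depot→Y1→Port (+1); total 2.
Path Depot→HubB→Port (+1); total 3.
Path Depot→HubC→Port (+1); total 4.
Path Depot→HubA→Port (+1); total 5.
Path Depot→Jct3→Port (+1); total 6.
Path Depot→Jct2→HubA→HubC→Y2→Port (+1); total 7.
No residual Depot→Port path; max flow = 7.
Certifying cut of size 7: {Depot→HubA, Depot→HubB, Depot→HubC, Depot→Jct2, Depot→Jct3, Depot→Port, Depot→Y1}.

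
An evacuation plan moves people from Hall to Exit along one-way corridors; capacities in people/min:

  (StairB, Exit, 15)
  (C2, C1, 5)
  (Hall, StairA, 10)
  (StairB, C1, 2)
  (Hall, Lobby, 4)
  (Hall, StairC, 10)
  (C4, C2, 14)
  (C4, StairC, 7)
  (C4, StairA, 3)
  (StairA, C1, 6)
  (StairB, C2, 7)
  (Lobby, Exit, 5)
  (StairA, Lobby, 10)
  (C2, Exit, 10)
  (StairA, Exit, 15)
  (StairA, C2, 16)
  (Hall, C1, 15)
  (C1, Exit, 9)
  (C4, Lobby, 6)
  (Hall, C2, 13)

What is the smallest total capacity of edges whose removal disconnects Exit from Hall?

33

Augment Hall→StairA→Exit: bottleneck 10, flow now 10.
Augment Hall→C2→Exit: bottleneck 10, flow now 20.
Augment Hall→C1→Exit: bottleneck 9, flow now 29.
Augment Hall→Lobby→Exit: bottleneck 4, flow now 33.
No augmenting path remains; maximum flow = 33.
By max-flow min-cut, the minimum cut capacity equals the max flow.
In the residual graph, reachable from Hall: {Hall, StairC, C2, C1}.
Min-cut edges: Hall→StairA (10), Hall→Lobby (4), C2→Exit (10), C1→Exit (9); capacity 10 + 4 + 10 + 9 = 33.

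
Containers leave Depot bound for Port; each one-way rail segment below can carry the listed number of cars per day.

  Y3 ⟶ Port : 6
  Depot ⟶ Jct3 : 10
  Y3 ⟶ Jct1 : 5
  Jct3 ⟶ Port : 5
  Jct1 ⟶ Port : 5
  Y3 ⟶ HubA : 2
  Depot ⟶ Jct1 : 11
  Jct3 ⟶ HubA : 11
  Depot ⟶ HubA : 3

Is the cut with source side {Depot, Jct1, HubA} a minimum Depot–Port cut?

No — its capacity is 15, but the minimum cut has capacity 10.

Given cut capacity: 10 + 5 = 15.
Augment Depot→Jct3→Port: bottleneck 5, flow now 5.
Augment Depot→Jct1→Port: bottleneck 5, flow now 10.
No augmenting path remains; maximum flow = 10.
In the residual graph, reachable from Depot: {Depot, Jct3, Jct1, HubA}.
Min-cut edges: Jct3→Port (5), Jct1→Port (5); capacity 5 + 5 = 10.
Cut capacity 15 exceeds the max flow 10, so it is not minimum.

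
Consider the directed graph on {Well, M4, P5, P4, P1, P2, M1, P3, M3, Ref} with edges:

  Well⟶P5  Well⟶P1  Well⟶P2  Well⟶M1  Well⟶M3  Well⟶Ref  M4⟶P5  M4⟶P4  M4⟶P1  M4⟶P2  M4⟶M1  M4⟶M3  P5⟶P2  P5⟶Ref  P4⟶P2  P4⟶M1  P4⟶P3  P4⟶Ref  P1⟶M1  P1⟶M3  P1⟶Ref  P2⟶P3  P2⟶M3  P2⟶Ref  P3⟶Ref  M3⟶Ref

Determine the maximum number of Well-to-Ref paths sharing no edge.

Assign every edge capacity 1; by Menger, the answer equals the max flow.
Path Well→Ref (+1); total 1.
Path Well→P5→Ref (+1); total 2.
Path Well→P1→Ref (+1); total 3.
Path Well→P2→Ref (+1); total 4.
Path Well→M3→Ref (+1); total 5.
No residual Well→Ref path; max flow = 5.
Certifying cut of size 5: {Well→M3, Well→P1, Well→P2, Well→P5, Well→Ref}.

5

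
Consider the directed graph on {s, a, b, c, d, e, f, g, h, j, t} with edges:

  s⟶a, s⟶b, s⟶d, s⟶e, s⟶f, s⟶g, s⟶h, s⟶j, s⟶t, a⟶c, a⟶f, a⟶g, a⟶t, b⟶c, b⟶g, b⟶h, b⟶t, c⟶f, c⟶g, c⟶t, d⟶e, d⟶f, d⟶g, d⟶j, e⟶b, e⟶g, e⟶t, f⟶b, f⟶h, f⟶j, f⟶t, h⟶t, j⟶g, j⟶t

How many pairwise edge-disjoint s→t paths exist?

8

Assign every edge capacity 1; by Menger, the answer equals the max flow.
Path s→t (+1); total 1.
Path s→a→t (+1); total 2.
Path s→b→t (+1); total 3.
Path s→e→t (+1); total 4.
Path s→f→t (+1); total 5.
Path s→h→t (+1); total 6.
Path s→j→t (+1); total 7.
Path s→d→e→b→c→t (+1); total 8.
No residual s→t path; max flow = 8.
Certifying cut of size 8: {s→a, s→b, s→d, s→e, s→f, s→h, s→j, s→t}.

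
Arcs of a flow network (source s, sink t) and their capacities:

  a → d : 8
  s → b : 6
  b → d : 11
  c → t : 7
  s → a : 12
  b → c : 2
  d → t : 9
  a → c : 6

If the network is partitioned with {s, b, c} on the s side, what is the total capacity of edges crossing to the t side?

30

Edges leaving {s, b, c}: s→a (12), b→d (11), c→t (7).
Cut capacity = 12 + 11 + 7 = 30.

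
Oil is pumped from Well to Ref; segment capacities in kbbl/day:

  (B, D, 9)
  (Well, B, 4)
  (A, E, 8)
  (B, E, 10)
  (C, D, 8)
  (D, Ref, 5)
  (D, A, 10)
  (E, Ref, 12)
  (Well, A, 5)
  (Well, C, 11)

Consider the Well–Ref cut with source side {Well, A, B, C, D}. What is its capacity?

Edges leaving {Well, A, B, C, D}: A→E (8), B→E (10), D→Ref (5).
Cut capacity = 8 + 10 + 5 = 23.

23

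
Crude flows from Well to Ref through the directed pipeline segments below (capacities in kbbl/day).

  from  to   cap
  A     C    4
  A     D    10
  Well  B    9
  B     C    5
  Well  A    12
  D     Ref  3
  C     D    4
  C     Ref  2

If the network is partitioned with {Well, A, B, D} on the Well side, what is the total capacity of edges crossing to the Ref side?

12

Edges leaving {Well, A, B, D}: A→C (4), B→C (5), D→Ref (3).
Cut capacity = 4 + 5 + 3 = 12.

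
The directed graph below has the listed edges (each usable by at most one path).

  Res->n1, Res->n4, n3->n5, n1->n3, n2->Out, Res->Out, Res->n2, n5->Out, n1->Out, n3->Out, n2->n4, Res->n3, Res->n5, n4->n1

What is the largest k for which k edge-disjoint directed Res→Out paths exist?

5

Assign every edge capacity 1; by Menger, the answer equals the max flow.
Path Res→Out (+1); total 1.
Path Res→n1→Out (+1); total 2.
Path Res→n2→Out (+1); total 3.
Path Res→n3→Out (+1); total 4.
Path Res→n5→Out (+1); total 5.
No residual Res→Out path; max flow = 5.
Certifying cut of size 5: {Res→Out, Res→n2, n1→Out, n3→Out, n5→Out}.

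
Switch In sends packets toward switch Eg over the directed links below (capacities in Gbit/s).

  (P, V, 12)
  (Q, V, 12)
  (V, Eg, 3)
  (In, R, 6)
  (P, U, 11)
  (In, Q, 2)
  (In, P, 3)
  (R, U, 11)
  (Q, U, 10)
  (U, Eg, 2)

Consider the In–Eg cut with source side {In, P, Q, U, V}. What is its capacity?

11

Edges leaving {In, P, Q, U, V}: In→R (6), U→Eg (2), V→Eg (3).
Cut capacity = 6 + 2 + 3 = 11.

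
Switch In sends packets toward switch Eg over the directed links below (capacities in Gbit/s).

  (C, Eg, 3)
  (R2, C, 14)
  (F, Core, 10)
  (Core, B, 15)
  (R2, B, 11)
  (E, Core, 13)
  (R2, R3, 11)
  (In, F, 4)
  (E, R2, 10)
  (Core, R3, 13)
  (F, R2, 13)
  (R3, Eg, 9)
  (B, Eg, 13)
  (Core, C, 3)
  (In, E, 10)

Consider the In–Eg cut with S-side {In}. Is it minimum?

Yes — it is a minimum cut (capacity 14).

Given cut capacity: 10 + 4 = 14.
Augment In→E→R2→B→Eg: bottleneck 10, flow now 10.
Augment In→F→R2→B→Eg: bottleneck 1, flow now 11.
Augment In→F→R2→C→Eg: bottleneck 3, flow now 14.
No augmenting path remains; maximum flow = 14.
Cut capacity 14 equals the max flow, so it is a minimum cut.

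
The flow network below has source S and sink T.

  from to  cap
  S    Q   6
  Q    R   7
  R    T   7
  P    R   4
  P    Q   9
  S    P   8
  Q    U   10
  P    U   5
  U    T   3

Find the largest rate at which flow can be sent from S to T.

Augment S→P→R→T: bottleneck 4, flow now 4.
Augment S→P→U→T: bottleneck 3, flow now 7.
Augment S→Q→R→T: bottleneck 3, flow now 10.
No augmenting path remains; maximum flow = 10.
In the residual graph, reachable from S: {S, P, Q, R, U}.
Min-cut edges: R→T (7), U→T (3); capacity 7 + 3 = 10.
This cut is saturated, so no flow can exceed 10.

10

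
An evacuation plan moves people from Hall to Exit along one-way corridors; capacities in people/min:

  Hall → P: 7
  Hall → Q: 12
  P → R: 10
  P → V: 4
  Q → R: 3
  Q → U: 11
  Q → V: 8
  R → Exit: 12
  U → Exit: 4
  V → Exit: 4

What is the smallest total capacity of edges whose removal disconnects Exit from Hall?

18

Augment Hall→P→R→Exit: bottleneck 7, flow now 7.
Augment Hall→Q→R→Exit: bottleneck 3, flow now 10.
Augment Hall→Q→U→Exit: bottleneck 4, flow now 14.
Augment Hall→Q→V→Exit: bottleneck 4, flow now 18.
No augmenting path remains; maximum flow = 18.
By max-flow min-cut, the minimum cut capacity equals the max flow.
In the residual graph, reachable from Hall: {Hall, Q, U, V}.
Min-cut edges: Hall→P (7), Q→R (3), U→Exit (4), V→Exit (4); capacity 7 + 3 + 4 + 4 = 18.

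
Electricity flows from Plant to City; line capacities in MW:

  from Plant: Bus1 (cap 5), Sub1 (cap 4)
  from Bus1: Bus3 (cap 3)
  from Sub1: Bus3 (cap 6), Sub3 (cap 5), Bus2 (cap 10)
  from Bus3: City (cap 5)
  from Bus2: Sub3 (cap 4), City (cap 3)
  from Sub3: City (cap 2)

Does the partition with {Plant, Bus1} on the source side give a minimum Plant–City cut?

Yes — it is a minimum cut (capacity 7).

Given cut capacity: 4 + 3 = 7.
Augment Plant→Bus1→Bus3→City: bottleneck 3, flow now 3.
Augment Plant→Sub1→Bus3→City: bottleneck 2, flow now 5.
Augment Plant→Sub1→Bus2→City: bottleneck 2, flow now 7.
No augmenting path remains; maximum flow = 7.
Cut capacity 7 equals the max flow, so it is a minimum cut.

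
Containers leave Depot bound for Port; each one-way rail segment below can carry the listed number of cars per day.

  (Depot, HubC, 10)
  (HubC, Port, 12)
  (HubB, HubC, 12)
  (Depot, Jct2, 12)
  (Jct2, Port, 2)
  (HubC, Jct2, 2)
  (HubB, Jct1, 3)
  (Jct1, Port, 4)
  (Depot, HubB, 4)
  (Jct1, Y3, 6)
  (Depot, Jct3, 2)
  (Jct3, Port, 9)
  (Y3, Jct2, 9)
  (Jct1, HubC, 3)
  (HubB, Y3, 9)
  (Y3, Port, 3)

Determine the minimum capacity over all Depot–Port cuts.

18

Augment Depot→Jct3→Port: bottleneck 2, flow now 2.
Augment Depot→HubC→Port: bottleneck 10, flow now 12.
Augment Depot→Jct2→Port: bottleneck 2, flow now 14.
Augment Depot→HubB→Jct1→Port: bottleneck 3, flow now 17.
Augment Depot→HubB→Y3→Port: bottleneck 1, flow now 18.
No augmenting path remains; maximum flow = 18.
By max-flow min-cut, the minimum cut capacity equals the max flow.
In the residual graph, reachable from Depot: {Depot, Jct2}.
Min-cut edges: Depot→Jct3 (2), Depot→HubB (4), Depot→HubC (10), Jct2→Port (2); capacity 2 + 4 + 10 + 2 = 18.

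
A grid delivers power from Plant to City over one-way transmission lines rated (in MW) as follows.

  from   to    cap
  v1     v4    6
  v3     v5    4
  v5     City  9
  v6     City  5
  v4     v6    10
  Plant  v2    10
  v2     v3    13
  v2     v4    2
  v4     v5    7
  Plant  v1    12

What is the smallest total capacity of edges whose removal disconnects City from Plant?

12

Augment Plant→v1→v4→v5→City: bottleneck 6, flow now 6.
Augment Plant→v2→v3→v5→City: bottleneck 3, flow now 9.
Augment Plant→v2→v4→v6→City: bottleneck 2, flow now 11.
Augment Plant→v2→v3→v5→v4→v6→City: bottleneck 1, flow now 12. (uses reverse residual edge)
No augmenting path remains; maximum flow = 12.
By max-flow min-cut, the minimum cut capacity equals the max flow.
In the residual graph, reachable from Plant: {Plant, v1, v2, v3}.
Min-cut edges: v1→v4 (6), v2→v4 (2), v3→v5 (4); capacity 6 + 2 + 4 = 12.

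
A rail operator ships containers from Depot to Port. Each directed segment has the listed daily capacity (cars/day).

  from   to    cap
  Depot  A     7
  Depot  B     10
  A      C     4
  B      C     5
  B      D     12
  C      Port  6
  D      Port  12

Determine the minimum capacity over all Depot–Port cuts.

Augment Depot→A→C→Port: bottleneck 4, flow now 4.
Augment Depot→B→C→Port: bottleneck 2, flow now 6.
Augment Depot→B→D→Port: bottleneck 8, flow now 14.
No augmenting path remains; maximum flow = 14.
By max-flow min-cut, the minimum cut capacity equals the max flow.
In the residual graph, reachable from Depot: {Depot, A}.
Min-cut edges: Depot→B (10), A→C (4); capacity 10 + 4 = 14.

14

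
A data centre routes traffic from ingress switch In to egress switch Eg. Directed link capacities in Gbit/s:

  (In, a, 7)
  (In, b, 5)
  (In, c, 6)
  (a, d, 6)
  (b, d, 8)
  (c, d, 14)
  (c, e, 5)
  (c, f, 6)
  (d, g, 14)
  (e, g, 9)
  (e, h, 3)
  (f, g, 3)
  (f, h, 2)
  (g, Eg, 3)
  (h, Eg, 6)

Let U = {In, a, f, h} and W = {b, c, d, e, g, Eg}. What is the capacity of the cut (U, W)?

26

Edges leaving {In, a, f, h}: In→b (5), In→c (6), a→d (6), f→g (3), h→Eg (6).
Cut capacity = 5 + 6 + 6 + 3 + 6 = 26.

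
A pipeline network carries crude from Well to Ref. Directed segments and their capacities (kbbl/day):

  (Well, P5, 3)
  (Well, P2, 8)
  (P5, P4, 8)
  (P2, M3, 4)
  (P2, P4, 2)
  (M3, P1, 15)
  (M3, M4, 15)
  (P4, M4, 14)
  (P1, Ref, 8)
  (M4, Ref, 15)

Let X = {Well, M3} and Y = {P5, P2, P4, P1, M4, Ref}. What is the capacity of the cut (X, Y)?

41

Edges leaving {Well, M3}: Well→P5 (3), Well→P2 (8), M3→P1 (15), M3→M4 (15).
Cut capacity = 3 + 8 + 15 + 15 = 41.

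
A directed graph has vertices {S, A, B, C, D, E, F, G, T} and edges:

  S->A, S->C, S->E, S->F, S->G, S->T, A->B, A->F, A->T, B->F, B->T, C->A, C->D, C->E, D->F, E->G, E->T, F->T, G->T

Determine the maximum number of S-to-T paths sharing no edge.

Assign every edge capacity 1; by Menger, the answer equals the max flow.
Path S→T (+1); total 1.
Path S→A→T (+1); total 2.
Path S→E→T (+1); total 3.
Path S→F→T (+1); total 4.
Path S→G→T (+1); total 5.
Path S→C→A→B→T (+1); total 6.
No residual S→T path; max flow = 6.
Certifying cut of size 6: {S→A, S→C, S→E, S→F, S→G, S→T}.

6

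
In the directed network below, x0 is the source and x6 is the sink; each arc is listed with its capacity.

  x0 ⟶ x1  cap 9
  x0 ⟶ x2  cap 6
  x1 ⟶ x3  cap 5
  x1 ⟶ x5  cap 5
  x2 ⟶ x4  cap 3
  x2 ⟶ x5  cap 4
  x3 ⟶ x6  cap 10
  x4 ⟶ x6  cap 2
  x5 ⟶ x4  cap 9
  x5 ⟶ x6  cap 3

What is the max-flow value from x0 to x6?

Augment x0→x1→x3→x6: bottleneck 5, flow now 5.
Augment x0→x1→x5→x6: bottleneck 3, flow now 8.
Augment x0→x2→x4→x6: bottleneck 2, flow now 10.
No augmenting path remains; maximum flow = 10.
In the residual graph, reachable from x0: {x0, x1, x2, x4, x5}.
Min-cut edges: x1→x3 (5), x4→x6 (2), x5→x6 (3); capacity 5 + 2 + 3 = 10.
This cut is saturated, so no flow can exceed 10.

10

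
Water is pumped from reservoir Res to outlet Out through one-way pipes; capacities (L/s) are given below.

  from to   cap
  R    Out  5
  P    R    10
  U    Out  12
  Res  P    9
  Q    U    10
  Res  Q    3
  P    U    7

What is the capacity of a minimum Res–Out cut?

12

Augment Res→P→R→Out: bottleneck 5, flow now 5.
Augment Res→P→U→Out: bottleneck 4, flow now 9.
Augment Res→Q→U→Out: bottleneck 3, flow now 12.
No augmenting path remains; maximum flow = 12.
By max-flow min-cut, the minimum cut capacity equals the max flow.
In the residual graph, reachable from Res: {Res}.
Min-cut edges: Res→P (9), Res→Q (3); capacity 9 + 3 = 12.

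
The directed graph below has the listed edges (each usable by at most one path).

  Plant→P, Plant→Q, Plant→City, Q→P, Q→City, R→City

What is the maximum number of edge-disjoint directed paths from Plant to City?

2

Assign every edge capacity 1; by Menger, the answer equals the max flow.
Path Plant→City (+1); total 1.
Path Plant→Q→City (+1); total 2.
No residual Plant→City path; max flow = 2.
Certifying cut of size 2: {Plant→City, Plant→Q}.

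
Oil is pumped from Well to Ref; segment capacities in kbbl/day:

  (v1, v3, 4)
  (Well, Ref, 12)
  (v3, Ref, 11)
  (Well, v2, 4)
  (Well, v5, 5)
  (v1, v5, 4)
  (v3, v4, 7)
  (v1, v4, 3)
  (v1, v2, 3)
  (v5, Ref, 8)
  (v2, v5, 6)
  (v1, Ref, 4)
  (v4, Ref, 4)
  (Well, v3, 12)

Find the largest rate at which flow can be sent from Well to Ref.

32

Augment Well→Ref: bottleneck 12, flow now 12.
Augment Well→v3→Ref: bottleneck 11, flow now 23.
Augment Well→v5→Ref: bottleneck 5, flow now 28.
Augment Well→v2→v5→Ref: bottleneck 3, flow now 31.
Augment Well→v3→v4→Ref: bottleneck 1, flow now 32.
No augmenting path remains; maximum flow = 32.
In the residual graph, reachable from Well: {Well, v2, v5}.
Min-cut edges: Well→v3 (12), Well→Ref (12), v5→Ref (8); capacity 12 + 12 + 8 = 32.
This cut is saturated, so no flow can exceed 32.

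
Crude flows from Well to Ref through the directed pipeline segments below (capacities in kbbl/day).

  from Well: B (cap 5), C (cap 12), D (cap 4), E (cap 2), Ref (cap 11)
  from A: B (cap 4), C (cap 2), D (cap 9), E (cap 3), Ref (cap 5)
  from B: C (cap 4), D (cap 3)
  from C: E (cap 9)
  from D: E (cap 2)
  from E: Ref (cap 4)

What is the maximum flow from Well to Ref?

Augment Well→Ref: bottleneck 11, flow now 11.
Augment Well→E→Ref: bottleneck 2, flow now 13.
Augment Well→C→E→Ref: bottleneck 2, flow now 15.
No augmenting path remains; maximum flow = 15.
In the residual graph, reachable from Well: {Well, B, C, D, E}.
Min-cut edges: Well→Ref (11), E→Ref (4); capacity 11 + 4 = 15.
This cut is saturated, so no flow can exceed 15.

15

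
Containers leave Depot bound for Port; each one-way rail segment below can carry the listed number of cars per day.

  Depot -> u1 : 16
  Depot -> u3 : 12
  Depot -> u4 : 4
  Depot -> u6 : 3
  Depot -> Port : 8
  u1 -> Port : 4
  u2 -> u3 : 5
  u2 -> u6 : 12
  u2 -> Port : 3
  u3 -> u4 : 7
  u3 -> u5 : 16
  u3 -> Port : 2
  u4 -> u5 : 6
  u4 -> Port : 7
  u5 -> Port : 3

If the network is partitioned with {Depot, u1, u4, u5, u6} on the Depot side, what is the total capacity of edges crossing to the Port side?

Edges leaving {Depot, u1, u4, u5, u6}: Depot→u3 (12), Depot→Port (8), u1→Port (4), u4→Port (7), u5→Port (3).
Cut capacity = 12 + 8 + 4 + 7 + 3 = 34.

34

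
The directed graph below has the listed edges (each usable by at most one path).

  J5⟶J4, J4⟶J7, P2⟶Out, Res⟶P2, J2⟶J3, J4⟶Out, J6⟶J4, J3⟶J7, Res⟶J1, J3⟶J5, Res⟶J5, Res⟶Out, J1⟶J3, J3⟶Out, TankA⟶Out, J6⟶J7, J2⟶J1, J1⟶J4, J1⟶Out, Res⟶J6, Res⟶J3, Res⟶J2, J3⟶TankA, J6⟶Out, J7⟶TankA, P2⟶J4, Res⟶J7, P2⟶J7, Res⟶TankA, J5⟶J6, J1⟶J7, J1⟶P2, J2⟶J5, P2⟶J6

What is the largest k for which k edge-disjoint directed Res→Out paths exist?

Assign every edge capacity 1; by Menger, the answer equals the max flow.
Path Res→Out (+1); total 1.
Path Res→J1→Out (+1); total 2.
Path Res→J3→Out (+1); total 3.
Path Res→P2→Out (+1); total 4.
Path Res→J6→Out (+1); total 5.
Path Res→TankA→Out (+1); total 6.
Path Res→J5→J4→Out (+1); total 7.
No residual Res→Out path; max flow = 7.
Certifying cut of size 7: {J1→Out, J3→Out, J4→Out, J6→Out, P2→Out, Res→Out, TankA→Out}.

7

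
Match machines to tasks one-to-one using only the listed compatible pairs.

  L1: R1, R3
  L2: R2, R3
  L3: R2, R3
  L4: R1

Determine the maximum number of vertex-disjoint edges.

3

Unit-capacity flow: source→left, listed edges, right→sink; max matching = max flow.
Augmenting path L1→R1 (+1); matched 1.
Augmenting path L2→R2 (+1); matched 2.
Augmenting path L3→R3 (+1); matched 3.
No augmenting path remains; maximum matching = 3.
König certificate: {R1, R2, R3} is a vertex cover of size 3 (every listed pair touches it), so no matching can be larger.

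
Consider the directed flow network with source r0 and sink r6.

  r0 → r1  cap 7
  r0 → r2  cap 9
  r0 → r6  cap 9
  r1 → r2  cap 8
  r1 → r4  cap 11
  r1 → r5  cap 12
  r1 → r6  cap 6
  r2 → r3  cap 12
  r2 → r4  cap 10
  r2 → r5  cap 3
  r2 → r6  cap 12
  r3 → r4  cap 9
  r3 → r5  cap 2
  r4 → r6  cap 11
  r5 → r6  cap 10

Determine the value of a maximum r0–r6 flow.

25

Augment r0→r6: bottleneck 9, flow now 9.
Augment r0→r1→r6: bottleneck 6, flow now 15.
Augment r0→r2→r6: bottleneck 9, flow now 24.
Augment r0→r1→r2→r6: bottleneck 1, flow now 25.
No augmenting path remains; maximum flow = 25.
In the residual graph, reachable from r0: {r0}.
Min-cut edges: r0→r1 (7), r0→r2 (9), r0→r6 (9); capacity 7 + 9 + 9 = 25.
This cut is saturated, so no flow can exceed 25.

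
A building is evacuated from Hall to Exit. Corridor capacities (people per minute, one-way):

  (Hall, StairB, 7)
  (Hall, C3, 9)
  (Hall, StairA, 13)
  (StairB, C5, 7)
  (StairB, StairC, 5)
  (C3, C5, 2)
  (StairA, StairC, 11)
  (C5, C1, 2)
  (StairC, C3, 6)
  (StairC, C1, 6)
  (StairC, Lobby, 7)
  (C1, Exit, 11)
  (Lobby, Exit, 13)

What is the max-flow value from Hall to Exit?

15

Augment Hall→StairB→C5→C1→Exit: bottleneck 2, flow now 2.
Augment Hall→StairB→StairC→C1→Exit: bottleneck 5, flow now 7.
Augment Hall→StairA→StairC→C1→Exit: bottleneck 1, flow now 8.
Augment Hall→StairA→StairC→Lobby→Exit: bottleneck 7, flow now 15.
No augmenting path remains; maximum flow = 15.
In the residual graph, reachable from Hall: {Hall, StairB, C3, StairA, C5, StairC}.
Min-cut edges: C5→C1 (2), StairC→C1 (6), StairC→Lobby (7); capacity 2 + 6 + 7 = 15.
This cut is saturated, so no flow can exceed 15.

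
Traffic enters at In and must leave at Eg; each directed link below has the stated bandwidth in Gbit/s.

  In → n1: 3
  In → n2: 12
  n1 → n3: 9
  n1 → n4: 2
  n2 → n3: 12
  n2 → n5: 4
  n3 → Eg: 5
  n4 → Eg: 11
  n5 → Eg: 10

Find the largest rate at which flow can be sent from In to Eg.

Augment In→n1→n3→Eg: bottleneck 3, flow now 3.
Augment In→n2→n3→Eg: bottleneck 2, flow now 5.
Augment In→n2→n5→Eg: bottleneck 4, flow now 9.
Augment In→n2→n3→n1→n4→Eg: bottleneck 2, flow now 11. (uses reverse residual edge)
No augmenting path remains; maximum flow = 11.
In the residual graph, reachable from In: {In, n1, n2, n3}.
Min-cut edges: n1→n4 (2), n2→n5 (4), n3→Eg (5); capacity 2 + 4 + 5 = 11.
This cut is saturated, so no flow can exceed 11.

11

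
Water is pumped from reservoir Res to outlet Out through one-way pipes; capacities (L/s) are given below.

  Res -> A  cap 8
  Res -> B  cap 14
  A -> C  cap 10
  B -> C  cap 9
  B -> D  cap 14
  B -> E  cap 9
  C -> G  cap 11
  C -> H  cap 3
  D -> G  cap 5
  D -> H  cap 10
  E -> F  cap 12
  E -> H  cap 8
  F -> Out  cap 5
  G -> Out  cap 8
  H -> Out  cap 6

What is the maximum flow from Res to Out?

19

Augment Res→A→C→G→Out: bottleneck 8, flow now 8.
Augment Res→B→C→H→Out: bottleneck 3, flow now 11.
Augment Res→B→D→H→Out: bottleneck 3, flow now 14.
Augment Res→B→E→F→Out: bottleneck 5, flow now 19.
No augmenting path remains; maximum flow = 19.
In the residual graph, reachable from Res: {Res, A, B, C, D, E, F, G, H}.
Min-cut edges: F→Out (5), G→Out (8), H→Out (6); capacity 5 + 8 + 6 = 19.
This cut is saturated, so no flow can exceed 19.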